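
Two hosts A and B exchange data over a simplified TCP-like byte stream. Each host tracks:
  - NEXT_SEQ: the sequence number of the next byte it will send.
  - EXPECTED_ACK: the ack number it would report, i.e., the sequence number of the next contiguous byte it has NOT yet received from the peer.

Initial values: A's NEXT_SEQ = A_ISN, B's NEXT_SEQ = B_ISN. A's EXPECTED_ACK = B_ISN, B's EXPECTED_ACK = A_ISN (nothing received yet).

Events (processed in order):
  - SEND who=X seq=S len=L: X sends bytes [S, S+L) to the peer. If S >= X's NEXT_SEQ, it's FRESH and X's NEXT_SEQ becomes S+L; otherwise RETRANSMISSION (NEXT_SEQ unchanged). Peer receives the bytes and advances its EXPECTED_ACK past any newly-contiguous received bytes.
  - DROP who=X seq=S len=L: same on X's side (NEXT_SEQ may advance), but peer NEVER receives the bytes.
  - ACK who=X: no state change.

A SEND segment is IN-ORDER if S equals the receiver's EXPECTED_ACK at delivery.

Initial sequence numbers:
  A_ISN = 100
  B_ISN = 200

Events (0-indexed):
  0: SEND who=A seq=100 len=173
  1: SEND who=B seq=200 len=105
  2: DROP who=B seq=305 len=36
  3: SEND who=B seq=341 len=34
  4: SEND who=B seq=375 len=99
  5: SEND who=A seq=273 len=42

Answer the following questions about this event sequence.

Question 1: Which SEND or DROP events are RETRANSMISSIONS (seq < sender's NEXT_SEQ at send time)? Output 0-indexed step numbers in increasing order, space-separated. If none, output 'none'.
Answer: none

Derivation:
Step 0: SEND seq=100 -> fresh
Step 1: SEND seq=200 -> fresh
Step 2: DROP seq=305 -> fresh
Step 3: SEND seq=341 -> fresh
Step 4: SEND seq=375 -> fresh
Step 5: SEND seq=273 -> fresh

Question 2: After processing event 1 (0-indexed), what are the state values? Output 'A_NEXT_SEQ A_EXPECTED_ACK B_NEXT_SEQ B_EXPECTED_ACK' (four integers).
After event 0: A_seq=273 A_ack=200 B_seq=200 B_ack=273
After event 1: A_seq=273 A_ack=305 B_seq=305 B_ack=273

273 305 305 273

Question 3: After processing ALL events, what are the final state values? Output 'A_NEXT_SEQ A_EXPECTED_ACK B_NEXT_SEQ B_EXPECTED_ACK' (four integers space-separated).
Answer: 315 305 474 315

Derivation:
After event 0: A_seq=273 A_ack=200 B_seq=200 B_ack=273
After event 1: A_seq=273 A_ack=305 B_seq=305 B_ack=273
After event 2: A_seq=273 A_ack=305 B_seq=341 B_ack=273
After event 3: A_seq=273 A_ack=305 B_seq=375 B_ack=273
After event 4: A_seq=273 A_ack=305 B_seq=474 B_ack=273
After event 5: A_seq=315 A_ack=305 B_seq=474 B_ack=315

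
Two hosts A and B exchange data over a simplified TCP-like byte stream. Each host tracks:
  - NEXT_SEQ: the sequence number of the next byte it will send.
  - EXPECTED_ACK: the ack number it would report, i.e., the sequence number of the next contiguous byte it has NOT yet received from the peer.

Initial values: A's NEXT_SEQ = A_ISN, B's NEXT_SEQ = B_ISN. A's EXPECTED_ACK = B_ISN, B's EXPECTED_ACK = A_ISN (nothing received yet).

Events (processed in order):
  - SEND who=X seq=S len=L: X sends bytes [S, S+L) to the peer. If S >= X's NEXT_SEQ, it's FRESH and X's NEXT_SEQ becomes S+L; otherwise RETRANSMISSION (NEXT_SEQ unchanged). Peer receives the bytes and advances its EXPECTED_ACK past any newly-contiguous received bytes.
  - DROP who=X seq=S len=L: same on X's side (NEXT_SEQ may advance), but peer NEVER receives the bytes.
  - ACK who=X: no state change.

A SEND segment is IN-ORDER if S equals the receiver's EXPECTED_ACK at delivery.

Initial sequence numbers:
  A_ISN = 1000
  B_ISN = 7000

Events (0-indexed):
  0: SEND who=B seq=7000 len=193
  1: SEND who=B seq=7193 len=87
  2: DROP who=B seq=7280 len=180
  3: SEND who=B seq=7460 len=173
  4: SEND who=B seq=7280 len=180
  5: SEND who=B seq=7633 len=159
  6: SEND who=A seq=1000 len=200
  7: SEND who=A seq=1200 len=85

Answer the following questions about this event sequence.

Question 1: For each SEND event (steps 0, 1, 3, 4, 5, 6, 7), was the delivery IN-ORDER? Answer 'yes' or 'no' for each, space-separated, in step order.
Step 0: SEND seq=7000 -> in-order
Step 1: SEND seq=7193 -> in-order
Step 3: SEND seq=7460 -> out-of-order
Step 4: SEND seq=7280 -> in-order
Step 5: SEND seq=7633 -> in-order
Step 6: SEND seq=1000 -> in-order
Step 7: SEND seq=1200 -> in-order

Answer: yes yes no yes yes yes yes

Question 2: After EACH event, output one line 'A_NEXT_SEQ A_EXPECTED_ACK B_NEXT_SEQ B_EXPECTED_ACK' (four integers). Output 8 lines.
1000 7193 7193 1000
1000 7280 7280 1000
1000 7280 7460 1000
1000 7280 7633 1000
1000 7633 7633 1000
1000 7792 7792 1000
1200 7792 7792 1200
1285 7792 7792 1285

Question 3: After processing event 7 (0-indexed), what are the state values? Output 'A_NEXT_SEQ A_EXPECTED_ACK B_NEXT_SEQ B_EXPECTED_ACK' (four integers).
After event 0: A_seq=1000 A_ack=7193 B_seq=7193 B_ack=1000
After event 1: A_seq=1000 A_ack=7280 B_seq=7280 B_ack=1000
After event 2: A_seq=1000 A_ack=7280 B_seq=7460 B_ack=1000
After event 3: A_seq=1000 A_ack=7280 B_seq=7633 B_ack=1000
After event 4: A_seq=1000 A_ack=7633 B_seq=7633 B_ack=1000
After event 5: A_seq=1000 A_ack=7792 B_seq=7792 B_ack=1000
After event 6: A_seq=1200 A_ack=7792 B_seq=7792 B_ack=1200
After event 7: A_seq=1285 A_ack=7792 B_seq=7792 B_ack=1285

1285 7792 7792 1285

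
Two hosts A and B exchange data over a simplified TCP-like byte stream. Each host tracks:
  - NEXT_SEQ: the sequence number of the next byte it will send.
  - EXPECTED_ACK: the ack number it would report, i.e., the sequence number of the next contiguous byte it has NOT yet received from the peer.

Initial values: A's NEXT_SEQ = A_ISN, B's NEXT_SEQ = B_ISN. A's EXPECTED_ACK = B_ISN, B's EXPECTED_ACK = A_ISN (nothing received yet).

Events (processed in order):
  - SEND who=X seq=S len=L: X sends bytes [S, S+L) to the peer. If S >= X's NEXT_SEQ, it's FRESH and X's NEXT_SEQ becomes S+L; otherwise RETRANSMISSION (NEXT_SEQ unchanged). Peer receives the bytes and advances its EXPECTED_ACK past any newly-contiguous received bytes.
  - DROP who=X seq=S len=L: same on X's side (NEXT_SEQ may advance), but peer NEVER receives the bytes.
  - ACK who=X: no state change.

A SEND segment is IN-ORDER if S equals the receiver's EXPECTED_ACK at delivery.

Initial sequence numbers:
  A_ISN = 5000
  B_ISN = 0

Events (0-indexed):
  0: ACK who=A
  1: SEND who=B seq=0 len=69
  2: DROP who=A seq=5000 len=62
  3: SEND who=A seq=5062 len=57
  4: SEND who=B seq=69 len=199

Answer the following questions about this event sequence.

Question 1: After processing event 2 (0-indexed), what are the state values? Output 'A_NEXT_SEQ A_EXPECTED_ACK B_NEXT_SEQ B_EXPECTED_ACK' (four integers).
After event 0: A_seq=5000 A_ack=0 B_seq=0 B_ack=5000
After event 1: A_seq=5000 A_ack=69 B_seq=69 B_ack=5000
After event 2: A_seq=5062 A_ack=69 B_seq=69 B_ack=5000

5062 69 69 5000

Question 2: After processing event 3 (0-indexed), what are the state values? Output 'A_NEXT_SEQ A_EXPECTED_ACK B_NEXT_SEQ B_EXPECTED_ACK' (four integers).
After event 0: A_seq=5000 A_ack=0 B_seq=0 B_ack=5000
After event 1: A_seq=5000 A_ack=69 B_seq=69 B_ack=5000
After event 2: A_seq=5062 A_ack=69 B_seq=69 B_ack=5000
After event 3: A_seq=5119 A_ack=69 B_seq=69 B_ack=5000

5119 69 69 5000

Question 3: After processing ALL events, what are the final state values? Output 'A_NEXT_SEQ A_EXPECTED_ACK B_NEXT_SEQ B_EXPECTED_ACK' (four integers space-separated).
After event 0: A_seq=5000 A_ack=0 B_seq=0 B_ack=5000
After event 1: A_seq=5000 A_ack=69 B_seq=69 B_ack=5000
After event 2: A_seq=5062 A_ack=69 B_seq=69 B_ack=5000
After event 3: A_seq=5119 A_ack=69 B_seq=69 B_ack=5000
After event 4: A_seq=5119 A_ack=268 B_seq=268 B_ack=5000

Answer: 5119 268 268 5000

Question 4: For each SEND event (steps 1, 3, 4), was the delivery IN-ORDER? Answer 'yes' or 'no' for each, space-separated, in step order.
Answer: yes no yes

Derivation:
Step 1: SEND seq=0 -> in-order
Step 3: SEND seq=5062 -> out-of-order
Step 4: SEND seq=69 -> in-order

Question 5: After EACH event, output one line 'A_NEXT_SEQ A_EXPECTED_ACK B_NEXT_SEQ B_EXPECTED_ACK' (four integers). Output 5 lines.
5000 0 0 5000
5000 69 69 5000
5062 69 69 5000
5119 69 69 5000
5119 268 268 5000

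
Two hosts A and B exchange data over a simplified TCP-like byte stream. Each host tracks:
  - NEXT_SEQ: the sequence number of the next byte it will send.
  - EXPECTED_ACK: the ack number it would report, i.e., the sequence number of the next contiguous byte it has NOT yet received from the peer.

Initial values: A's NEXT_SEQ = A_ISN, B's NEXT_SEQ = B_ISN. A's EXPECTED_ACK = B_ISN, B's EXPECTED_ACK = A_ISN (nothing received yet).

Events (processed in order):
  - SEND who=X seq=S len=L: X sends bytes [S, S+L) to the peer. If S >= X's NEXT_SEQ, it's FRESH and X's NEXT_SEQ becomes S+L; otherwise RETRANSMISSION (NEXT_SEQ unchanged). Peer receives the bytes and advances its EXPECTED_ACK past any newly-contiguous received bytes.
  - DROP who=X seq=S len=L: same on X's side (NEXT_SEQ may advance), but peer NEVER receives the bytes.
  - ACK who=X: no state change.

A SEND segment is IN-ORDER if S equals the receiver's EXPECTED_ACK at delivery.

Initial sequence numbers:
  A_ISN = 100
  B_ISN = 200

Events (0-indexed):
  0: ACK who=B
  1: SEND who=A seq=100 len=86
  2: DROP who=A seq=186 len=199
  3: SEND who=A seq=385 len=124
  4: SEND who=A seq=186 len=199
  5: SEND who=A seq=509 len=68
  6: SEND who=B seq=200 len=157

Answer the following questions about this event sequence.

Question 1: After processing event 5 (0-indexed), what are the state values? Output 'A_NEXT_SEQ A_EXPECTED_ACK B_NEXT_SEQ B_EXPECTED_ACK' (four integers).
After event 0: A_seq=100 A_ack=200 B_seq=200 B_ack=100
After event 1: A_seq=186 A_ack=200 B_seq=200 B_ack=186
After event 2: A_seq=385 A_ack=200 B_seq=200 B_ack=186
After event 3: A_seq=509 A_ack=200 B_seq=200 B_ack=186
After event 4: A_seq=509 A_ack=200 B_seq=200 B_ack=509
After event 5: A_seq=577 A_ack=200 B_seq=200 B_ack=577

577 200 200 577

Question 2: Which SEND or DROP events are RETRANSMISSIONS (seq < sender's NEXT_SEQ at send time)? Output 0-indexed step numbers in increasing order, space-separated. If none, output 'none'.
Answer: 4

Derivation:
Step 1: SEND seq=100 -> fresh
Step 2: DROP seq=186 -> fresh
Step 3: SEND seq=385 -> fresh
Step 4: SEND seq=186 -> retransmit
Step 5: SEND seq=509 -> fresh
Step 6: SEND seq=200 -> fresh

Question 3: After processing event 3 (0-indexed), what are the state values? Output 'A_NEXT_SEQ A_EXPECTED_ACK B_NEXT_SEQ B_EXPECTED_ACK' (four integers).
After event 0: A_seq=100 A_ack=200 B_seq=200 B_ack=100
After event 1: A_seq=186 A_ack=200 B_seq=200 B_ack=186
After event 2: A_seq=385 A_ack=200 B_seq=200 B_ack=186
After event 3: A_seq=509 A_ack=200 B_seq=200 B_ack=186

509 200 200 186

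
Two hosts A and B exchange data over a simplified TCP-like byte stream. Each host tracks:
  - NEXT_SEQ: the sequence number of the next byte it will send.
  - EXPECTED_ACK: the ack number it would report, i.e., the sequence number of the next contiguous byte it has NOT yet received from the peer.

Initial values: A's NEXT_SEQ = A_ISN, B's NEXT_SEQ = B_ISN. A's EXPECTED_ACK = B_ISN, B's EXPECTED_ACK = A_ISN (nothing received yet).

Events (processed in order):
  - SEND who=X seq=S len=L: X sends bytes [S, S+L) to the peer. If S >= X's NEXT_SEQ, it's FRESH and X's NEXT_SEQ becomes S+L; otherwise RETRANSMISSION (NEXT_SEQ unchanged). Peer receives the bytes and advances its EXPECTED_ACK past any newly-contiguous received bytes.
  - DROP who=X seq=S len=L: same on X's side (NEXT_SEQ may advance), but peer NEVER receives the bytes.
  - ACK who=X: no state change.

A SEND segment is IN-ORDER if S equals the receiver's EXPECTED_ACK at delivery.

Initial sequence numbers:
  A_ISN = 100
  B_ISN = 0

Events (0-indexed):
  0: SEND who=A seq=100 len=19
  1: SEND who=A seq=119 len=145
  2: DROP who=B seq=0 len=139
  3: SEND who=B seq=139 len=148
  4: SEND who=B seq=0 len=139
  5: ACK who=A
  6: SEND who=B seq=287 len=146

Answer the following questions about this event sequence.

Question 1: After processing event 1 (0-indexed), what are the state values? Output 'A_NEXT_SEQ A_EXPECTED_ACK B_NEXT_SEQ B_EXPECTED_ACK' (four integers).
After event 0: A_seq=119 A_ack=0 B_seq=0 B_ack=119
After event 1: A_seq=264 A_ack=0 B_seq=0 B_ack=264

264 0 0 264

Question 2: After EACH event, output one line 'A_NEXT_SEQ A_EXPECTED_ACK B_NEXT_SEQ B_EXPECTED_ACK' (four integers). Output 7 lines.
119 0 0 119
264 0 0 264
264 0 139 264
264 0 287 264
264 287 287 264
264 287 287 264
264 433 433 264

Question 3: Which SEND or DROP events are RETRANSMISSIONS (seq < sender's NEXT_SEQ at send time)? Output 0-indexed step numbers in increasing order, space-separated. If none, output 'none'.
Step 0: SEND seq=100 -> fresh
Step 1: SEND seq=119 -> fresh
Step 2: DROP seq=0 -> fresh
Step 3: SEND seq=139 -> fresh
Step 4: SEND seq=0 -> retransmit
Step 6: SEND seq=287 -> fresh

Answer: 4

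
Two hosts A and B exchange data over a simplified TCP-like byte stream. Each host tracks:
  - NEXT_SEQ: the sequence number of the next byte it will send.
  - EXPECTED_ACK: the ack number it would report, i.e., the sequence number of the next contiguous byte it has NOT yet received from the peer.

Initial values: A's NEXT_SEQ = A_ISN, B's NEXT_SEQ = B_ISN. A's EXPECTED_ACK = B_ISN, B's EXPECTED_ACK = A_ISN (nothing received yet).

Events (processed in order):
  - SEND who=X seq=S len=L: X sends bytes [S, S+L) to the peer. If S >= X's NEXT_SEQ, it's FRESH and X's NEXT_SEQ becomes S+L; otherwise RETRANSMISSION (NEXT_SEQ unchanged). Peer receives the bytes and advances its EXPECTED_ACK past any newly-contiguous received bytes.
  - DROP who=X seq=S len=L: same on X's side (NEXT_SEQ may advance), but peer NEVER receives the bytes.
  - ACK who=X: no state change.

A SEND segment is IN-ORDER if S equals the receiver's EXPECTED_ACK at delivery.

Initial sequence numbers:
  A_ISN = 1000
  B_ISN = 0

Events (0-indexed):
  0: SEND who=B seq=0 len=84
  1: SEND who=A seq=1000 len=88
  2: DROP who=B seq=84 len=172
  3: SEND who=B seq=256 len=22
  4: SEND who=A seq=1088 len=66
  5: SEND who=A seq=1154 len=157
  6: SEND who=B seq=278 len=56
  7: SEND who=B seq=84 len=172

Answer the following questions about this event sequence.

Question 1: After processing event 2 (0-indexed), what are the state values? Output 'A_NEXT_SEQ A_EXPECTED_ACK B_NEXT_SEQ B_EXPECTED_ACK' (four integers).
After event 0: A_seq=1000 A_ack=84 B_seq=84 B_ack=1000
After event 1: A_seq=1088 A_ack=84 B_seq=84 B_ack=1088
After event 2: A_seq=1088 A_ack=84 B_seq=256 B_ack=1088

1088 84 256 1088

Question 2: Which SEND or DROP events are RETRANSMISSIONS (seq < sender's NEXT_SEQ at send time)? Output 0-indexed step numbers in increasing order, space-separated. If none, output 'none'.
Step 0: SEND seq=0 -> fresh
Step 1: SEND seq=1000 -> fresh
Step 2: DROP seq=84 -> fresh
Step 3: SEND seq=256 -> fresh
Step 4: SEND seq=1088 -> fresh
Step 5: SEND seq=1154 -> fresh
Step 6: SEND seq=278 -> fresh
Step 7: SEND seq=84 -> retransmit

Answer: 7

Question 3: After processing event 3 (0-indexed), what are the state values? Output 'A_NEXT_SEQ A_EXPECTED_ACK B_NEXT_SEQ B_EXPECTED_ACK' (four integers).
After event 0: A_seq=1000 A_ack=84 B_seq=84 B_ack=1000
After event 1: A_seq=1088 A_ack=84 B_seq=84 B_ack=1088
After event 2: A_seq=1088 A_ack=84 B_seq=256 B_ack=1088
After event 3: A_seq=1088 A_ack=84 B_seq=278 B_ack=1088

1088 84 278 1088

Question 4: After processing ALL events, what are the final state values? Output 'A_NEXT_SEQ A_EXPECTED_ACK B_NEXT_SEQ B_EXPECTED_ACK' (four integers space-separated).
Answer: 1311 334 334 1311

Derivation:
After event 0: A_seq=1000 A_ack=84 B_seq=84 B_ack=1000
After event 1: A_seq=1088 A_ack=84 B_seq=84 B_ack=1088
After event 2: A_seq=1088 A_ack=84 B_seq=256 B_ack=1088
After event 3: A_seq=1088 A_ack=84 B_seq=278 B_ack=1088
After event 4: A_seq=1154 A_ack=84 B_seq=278 B_ack=1154
After event 5: A_seq=1311 A_ack=84 B_seq=278 B_ack=1311
After event 6: A_seq=1311 A_ack=84 B_seq=334 B_ack=1311
After event 7: A_seq=1311 A_ack=334 B_seq=334 B_ack=1311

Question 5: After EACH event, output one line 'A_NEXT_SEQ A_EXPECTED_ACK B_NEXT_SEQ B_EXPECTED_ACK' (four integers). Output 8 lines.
1000 84 84 1000
1088 84 84 1088
1088 84 256 1088
1088 84 278 1088
1154 84 278 1154
1311 84 278 1311
1311 84 334 1311
1311 334 334 1311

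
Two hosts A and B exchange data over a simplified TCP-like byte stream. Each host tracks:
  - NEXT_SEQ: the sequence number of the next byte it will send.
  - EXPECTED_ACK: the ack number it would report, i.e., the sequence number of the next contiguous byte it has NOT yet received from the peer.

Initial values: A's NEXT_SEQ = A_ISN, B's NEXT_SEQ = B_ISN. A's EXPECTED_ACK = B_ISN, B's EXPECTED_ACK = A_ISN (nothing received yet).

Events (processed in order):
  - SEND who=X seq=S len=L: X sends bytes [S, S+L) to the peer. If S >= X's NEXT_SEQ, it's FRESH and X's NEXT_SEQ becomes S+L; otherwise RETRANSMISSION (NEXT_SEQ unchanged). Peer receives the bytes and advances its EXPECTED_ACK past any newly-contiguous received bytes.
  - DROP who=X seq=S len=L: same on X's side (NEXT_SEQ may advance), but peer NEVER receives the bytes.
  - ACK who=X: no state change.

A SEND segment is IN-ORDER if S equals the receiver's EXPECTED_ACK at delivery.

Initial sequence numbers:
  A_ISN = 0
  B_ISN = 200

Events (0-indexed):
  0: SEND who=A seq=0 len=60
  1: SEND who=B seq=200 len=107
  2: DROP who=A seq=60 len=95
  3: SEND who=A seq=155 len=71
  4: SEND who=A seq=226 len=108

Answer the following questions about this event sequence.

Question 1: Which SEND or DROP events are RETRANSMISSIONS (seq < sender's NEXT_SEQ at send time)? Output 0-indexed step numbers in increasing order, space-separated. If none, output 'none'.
Answer: none

Derivation:
Step 0: SEND seq=0 -> fresh
Step 1: SEND seq=200 -> fresh
Step 2: DROP seq=60 -> fresh
Step 3: SEND seq=155 -> fresh
Step 4: SEND seq=226 -> fresh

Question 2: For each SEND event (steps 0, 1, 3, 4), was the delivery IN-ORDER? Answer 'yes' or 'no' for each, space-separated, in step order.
Step 0: SEND seq=0 -> in-order
Step 1: SEND seq=200 -> in-order
Step 3: SEND seq=155 -> out-of-order
Step 4: SEND seq=226 -> out-of-order

Answer: yes yes no no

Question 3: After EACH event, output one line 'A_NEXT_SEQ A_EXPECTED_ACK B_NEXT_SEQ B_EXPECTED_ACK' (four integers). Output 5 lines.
60 200 200 60
60 307 307 60
155 307 307 60
226 307 307 60
334 307 307 60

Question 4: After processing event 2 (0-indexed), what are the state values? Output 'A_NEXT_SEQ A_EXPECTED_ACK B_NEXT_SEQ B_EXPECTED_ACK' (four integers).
After event 0: A_seq=60 A_ack=200 B_seq=200 B_ack=60
After event 1: A_seq=60 A_ack=307 B_seq=307 B_ack=60
After event 2: A_seq=155 A_ack=307 B_seq=307 B_ack=60

155 307 307 60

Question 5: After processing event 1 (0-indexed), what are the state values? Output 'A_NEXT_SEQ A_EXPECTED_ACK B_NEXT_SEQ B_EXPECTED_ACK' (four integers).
After event 0: A_seq=60 A_ack=200 B_seq=200 B_ack=60
After event 1: A_seq=60 A_ack=307 B_seq=307 B_ack=60

60 307 307 60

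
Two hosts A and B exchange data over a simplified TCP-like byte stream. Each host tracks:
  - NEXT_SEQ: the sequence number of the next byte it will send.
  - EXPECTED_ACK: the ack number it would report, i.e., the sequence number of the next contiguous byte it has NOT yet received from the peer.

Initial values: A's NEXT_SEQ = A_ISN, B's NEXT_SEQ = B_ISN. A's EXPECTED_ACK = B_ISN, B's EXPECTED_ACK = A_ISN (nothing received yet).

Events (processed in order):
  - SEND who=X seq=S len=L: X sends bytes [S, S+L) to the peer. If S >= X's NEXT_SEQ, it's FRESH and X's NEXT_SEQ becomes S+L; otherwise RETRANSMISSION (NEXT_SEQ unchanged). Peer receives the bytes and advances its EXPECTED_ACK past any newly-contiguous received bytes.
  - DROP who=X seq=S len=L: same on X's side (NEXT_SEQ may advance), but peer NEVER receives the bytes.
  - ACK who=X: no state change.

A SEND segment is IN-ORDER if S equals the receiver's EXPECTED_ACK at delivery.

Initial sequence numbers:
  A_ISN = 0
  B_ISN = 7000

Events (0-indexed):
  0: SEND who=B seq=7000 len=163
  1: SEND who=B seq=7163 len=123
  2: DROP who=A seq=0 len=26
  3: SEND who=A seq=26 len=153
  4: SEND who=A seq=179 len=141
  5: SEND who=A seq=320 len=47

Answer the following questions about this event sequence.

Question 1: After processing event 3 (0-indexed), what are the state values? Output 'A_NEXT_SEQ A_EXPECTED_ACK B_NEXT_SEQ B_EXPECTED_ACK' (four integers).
After event 0: A_seq=0 A_ack=7163 B_seq=7163 B_ack=0
After event 1: A_seq=0 A_ack=7286 B_seq=7286 B_ack=0
After event 2: A_seq=26 A_ack=7286 B_seq=7286 B_ack=0
After event 3: A_seq=179 A_ack=7286 B_seq=7286 B_ack=0

179 7286 7286 0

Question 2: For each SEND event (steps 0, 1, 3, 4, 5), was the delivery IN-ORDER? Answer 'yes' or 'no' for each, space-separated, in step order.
Step 0: SEND seq=7000 -> in-order
Step 1: SEND seq=7163 -> in-order
Step 3: SEND seq=26 -> out-of-order
Step 4: SEND seq=179 -> out-of-order
Step 5: SEND seq=320 -> out-of-order

Answer: yes yes no no no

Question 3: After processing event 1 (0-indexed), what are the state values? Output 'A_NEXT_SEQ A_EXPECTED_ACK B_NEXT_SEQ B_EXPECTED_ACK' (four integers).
After event 0: A_seq=0 A_ack=7163 B_seq=7163 B_ack=0
After event 1: A_seq=0 A_ack=7286 B_seq=7286 B_ack=0

0 7286 7286 0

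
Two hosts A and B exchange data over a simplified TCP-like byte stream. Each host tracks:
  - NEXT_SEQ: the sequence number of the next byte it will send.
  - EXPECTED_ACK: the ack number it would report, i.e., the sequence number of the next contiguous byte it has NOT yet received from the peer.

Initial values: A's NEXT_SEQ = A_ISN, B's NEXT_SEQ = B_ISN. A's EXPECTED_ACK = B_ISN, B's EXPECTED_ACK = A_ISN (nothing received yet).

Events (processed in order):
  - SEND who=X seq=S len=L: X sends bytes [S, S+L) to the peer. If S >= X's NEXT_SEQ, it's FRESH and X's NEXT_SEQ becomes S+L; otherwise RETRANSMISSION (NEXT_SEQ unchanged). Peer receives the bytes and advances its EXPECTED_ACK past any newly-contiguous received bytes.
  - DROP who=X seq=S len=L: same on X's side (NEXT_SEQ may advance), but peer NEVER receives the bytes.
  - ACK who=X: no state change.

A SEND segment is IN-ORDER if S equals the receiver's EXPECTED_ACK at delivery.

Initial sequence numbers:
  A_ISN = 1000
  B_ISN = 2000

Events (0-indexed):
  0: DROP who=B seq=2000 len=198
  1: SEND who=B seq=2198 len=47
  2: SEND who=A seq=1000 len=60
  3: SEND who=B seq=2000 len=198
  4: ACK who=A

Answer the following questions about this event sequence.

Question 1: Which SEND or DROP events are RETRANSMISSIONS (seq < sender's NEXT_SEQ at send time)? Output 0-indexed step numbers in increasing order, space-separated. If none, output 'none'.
Step 0: DROP seq=2000 -> fresh
Step 1: SEND seq=2198 -> fresh
Step 2: SEND seq=1000 -> fresh
Step 3: SEND seq=2000 -> retransmit

Answer: 3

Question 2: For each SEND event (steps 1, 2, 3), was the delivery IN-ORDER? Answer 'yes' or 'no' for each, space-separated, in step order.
Step 1: SEND seq=2198 -> out-of-order
Step 2: SEND seq=1000 -> in-order
Step 3: SEND seq=2000 -> in-order

Answer: no yes yes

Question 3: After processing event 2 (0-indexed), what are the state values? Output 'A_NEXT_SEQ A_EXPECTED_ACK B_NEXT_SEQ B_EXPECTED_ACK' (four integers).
After event 0: A_seq=1000 A_ack=2000 B_seq=2198 B_ack=1000
After event 1: A_seq=1000 A_ack=2000 B_seq=2245 B_ack=1000
After event 2: A_seq=1060 A_ack=2000 B_seq=2245 B_ack=1060

1060 2000 2245 1060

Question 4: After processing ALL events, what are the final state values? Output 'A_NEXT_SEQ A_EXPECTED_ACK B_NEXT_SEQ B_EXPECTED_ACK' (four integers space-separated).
Answer: 1060 2245 2245 1060

Derivation:
After event 0: A_seq=1000 A_ack=2000 B_seq=2198 B_ack=1000
After event 1: A_seq=1000 A_ack=2000 B_seq=2245 B_ack=1000
After event 2: A_seq=1060 A_ack=2000 B_seq=2245 B_ack=1060
After event 3: A_seq=1060 A_ack=2245 B_seq=2245 B_ack=1060
After event 4: A_seq=1060 A_ack=2245 B_seq=2245 B_ack=1060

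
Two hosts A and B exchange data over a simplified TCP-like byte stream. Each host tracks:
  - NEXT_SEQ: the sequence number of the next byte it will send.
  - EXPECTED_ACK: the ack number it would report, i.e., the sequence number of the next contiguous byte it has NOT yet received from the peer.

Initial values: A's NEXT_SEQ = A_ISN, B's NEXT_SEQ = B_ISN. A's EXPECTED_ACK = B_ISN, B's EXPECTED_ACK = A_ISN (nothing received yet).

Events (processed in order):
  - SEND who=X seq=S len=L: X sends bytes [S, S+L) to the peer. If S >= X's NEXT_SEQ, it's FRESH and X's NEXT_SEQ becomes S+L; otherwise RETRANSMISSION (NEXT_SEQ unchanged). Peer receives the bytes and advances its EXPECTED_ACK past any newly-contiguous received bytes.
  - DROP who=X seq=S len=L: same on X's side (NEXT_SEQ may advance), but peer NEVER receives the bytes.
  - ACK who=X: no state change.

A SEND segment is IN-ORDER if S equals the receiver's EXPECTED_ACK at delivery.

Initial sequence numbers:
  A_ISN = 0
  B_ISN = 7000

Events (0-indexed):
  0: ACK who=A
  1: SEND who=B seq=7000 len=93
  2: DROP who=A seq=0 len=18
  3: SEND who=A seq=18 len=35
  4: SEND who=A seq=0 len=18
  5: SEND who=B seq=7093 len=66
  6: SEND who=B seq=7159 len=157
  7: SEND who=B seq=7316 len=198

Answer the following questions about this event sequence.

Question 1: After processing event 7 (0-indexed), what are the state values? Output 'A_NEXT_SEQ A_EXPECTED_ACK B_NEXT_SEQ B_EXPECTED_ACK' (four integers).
After event 0: A_seq=0 A_ack=7000 B_seq=7000 B_ack=0
After event 1: A_seq=0 A_ack=7093 B_seq=7093 B_ack=0
After event 2: A_seq=18 A_ack=7093 B_seq=7093 B_ack=0
After event 3: A_seq=53 A_ack=7093 B_seq=7093 B_ack=0
After event 4: A_seq=53 A_ack=7093 B_seq=7093 B_ack=53
After event 5: A_seq=53 A_ack=7159 B_seq=7159 B_ack=53
After event 6: A_seq=53 A_ack=7316 B_seq=7316 B_ack=53
After event 7: A_seq=53 A_ack=7514 B_seq=7514 B_ack=53

53 7514 7514 53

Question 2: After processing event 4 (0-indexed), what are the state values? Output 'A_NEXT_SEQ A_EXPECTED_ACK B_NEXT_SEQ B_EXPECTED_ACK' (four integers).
After event 0: A_seq=0 A_ack=7000 B_seq=7000 B_ack=0
After event 1: A_seq=0 A_ack=7093 B_seq=7093 B_ack=0
After event 2: A_seq=18 A_ack=7093 B_seq=7093 B_ack=0
After event 3: A_seq=53 A_ack=7093 B_seq=7093 B_ack=0
After event 4: A_seq=53 A_ack=7093 B_seq=7093 B_ack=53

53 7093 7093 53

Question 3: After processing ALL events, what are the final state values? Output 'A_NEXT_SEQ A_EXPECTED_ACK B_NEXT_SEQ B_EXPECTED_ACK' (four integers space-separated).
Answer: 53 7514 7514 53

Derivation:
After event 0: A_seq=0 A_ack=7000 B_seq=7000 B_ack=0
After event 1: A_seq=0 A_ack=7093 B_seq=7093 B_ack=0
After event 2: A_seq=18 A_ack=7093 B_seq=7093 B_ack=0
After event 3: A_seq=53 A_ack=7093 B_seq=7093 B_ack=0
After event 4: A_seq=53 A_ack=7093 B_seq=7093 B_ack=53
After event 5: A_seq=53 A_ack=7159 B_seq=7159 B_ack=53
After event 6: A_seq=53 A_ack=7316 B_seq=7316 B_ack=53
After event 7: A_seq=53 A_ack=7514 B_seq=7514 B_ack=53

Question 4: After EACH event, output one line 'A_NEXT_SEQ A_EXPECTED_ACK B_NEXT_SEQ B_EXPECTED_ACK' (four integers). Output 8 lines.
0 7000 7000 0
0 7093 7093 0
18 7093 7093 0
53 7093 7093 0
53 7093 7093 53
53 7159 7159 53
53 7316 7316 53
53 7514 7514 53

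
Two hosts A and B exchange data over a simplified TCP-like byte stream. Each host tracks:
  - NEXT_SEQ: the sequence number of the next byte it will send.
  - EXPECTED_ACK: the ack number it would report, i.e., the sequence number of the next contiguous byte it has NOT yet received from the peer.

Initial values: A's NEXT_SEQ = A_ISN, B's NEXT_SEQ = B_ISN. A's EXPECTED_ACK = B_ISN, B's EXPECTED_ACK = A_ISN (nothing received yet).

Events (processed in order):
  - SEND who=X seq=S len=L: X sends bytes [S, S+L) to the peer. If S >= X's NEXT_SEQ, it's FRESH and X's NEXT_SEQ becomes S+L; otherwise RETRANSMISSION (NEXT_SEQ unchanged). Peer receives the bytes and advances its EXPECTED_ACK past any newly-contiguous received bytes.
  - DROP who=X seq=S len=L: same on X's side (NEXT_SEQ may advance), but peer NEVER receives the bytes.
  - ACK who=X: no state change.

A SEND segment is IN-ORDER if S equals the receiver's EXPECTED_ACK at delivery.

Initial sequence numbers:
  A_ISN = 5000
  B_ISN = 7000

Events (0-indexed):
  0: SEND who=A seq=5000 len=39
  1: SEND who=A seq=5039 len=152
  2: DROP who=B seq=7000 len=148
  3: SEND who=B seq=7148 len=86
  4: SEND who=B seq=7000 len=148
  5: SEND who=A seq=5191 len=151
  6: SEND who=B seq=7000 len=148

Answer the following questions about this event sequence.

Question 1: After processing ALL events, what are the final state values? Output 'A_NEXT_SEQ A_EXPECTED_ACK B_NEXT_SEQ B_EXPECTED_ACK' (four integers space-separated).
Answer: 5342 7234 7234 5342

Derivation:
After event 0: A_seq=5039 A_ack=7000 B_seq=7000 B_ack=5039
After event 1: A_seq=5191 A_ack=7000 B_seq=7000 B_ack=5191
After event 2: A_seq=5191 A_ack=7000 B_seq=7148 B_ack=5191
After event 3: A_seq=5191 A_ack=7000 B_seq=7234 B_ack=5191
After event 4: A_seq=5191 A_ack=7234 B_seq=7234 B_ack=5191
After event 5: A_seq=5342 A_ack=7234 B_seq=7234 B_ack=5342
After event 6: A_seq=5342 A_ack=7234 B_seq=7234 B_ack=5342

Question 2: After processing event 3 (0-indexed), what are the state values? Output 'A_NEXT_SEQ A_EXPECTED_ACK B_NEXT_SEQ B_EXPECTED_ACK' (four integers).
After event 0: A_seq=5039 A_ack=7000 B_seq=7000 B_ack=5039
After event 1: A_seq=5191 A_ack=7000 B_seq=7000 B_ack=5191
After event 2: A_seq=5191 A_ack=7000 B_seq=7148 B_ack=5191
After event 3: A_seq=5191 A_ack=7000 B_seq=7234 B_ack=5191

5191 7000 7234 5191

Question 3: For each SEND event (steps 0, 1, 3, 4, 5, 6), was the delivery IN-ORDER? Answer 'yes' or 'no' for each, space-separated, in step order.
Step 0: SEND seq=5000 -> in-order
Step 1: SEND seq=5039 -> in-order
Step 3: SEND seq=7148 -> out-of-order
Step 4: SEND seq=7000 -> in-order
Step 5: SEND seq=5191 -> in-order
Step 6: SEND seq=7000 -> out-of-order

Answer: yes yes no yes yes no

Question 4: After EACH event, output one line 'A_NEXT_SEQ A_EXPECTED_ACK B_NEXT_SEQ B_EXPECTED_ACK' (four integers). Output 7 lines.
5039 7000 7000 5039
5191 7000 7000 5191
5191 7000 7148 5191
5191 7000 7234 5191
5191 7234 7234 5191
5342 7234 7234 5342
5342 7234 7234 5342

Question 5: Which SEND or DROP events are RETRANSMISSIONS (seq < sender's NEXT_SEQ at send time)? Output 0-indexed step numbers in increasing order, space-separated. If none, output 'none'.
Step 0: SEND seq=5000 -> fresh
Step 1: SEND seq=5039 -> fresh
Step 2: DROP seq=7000 -> fresh
Step 3: SEND seq=7148 -> fresh
Step 4: SEND seq=7000 -> retransmit
Step 5: SEND seq=5191 -> fresh
Step 6: SEND seq=7000 -> retransmit

Answer: 4 6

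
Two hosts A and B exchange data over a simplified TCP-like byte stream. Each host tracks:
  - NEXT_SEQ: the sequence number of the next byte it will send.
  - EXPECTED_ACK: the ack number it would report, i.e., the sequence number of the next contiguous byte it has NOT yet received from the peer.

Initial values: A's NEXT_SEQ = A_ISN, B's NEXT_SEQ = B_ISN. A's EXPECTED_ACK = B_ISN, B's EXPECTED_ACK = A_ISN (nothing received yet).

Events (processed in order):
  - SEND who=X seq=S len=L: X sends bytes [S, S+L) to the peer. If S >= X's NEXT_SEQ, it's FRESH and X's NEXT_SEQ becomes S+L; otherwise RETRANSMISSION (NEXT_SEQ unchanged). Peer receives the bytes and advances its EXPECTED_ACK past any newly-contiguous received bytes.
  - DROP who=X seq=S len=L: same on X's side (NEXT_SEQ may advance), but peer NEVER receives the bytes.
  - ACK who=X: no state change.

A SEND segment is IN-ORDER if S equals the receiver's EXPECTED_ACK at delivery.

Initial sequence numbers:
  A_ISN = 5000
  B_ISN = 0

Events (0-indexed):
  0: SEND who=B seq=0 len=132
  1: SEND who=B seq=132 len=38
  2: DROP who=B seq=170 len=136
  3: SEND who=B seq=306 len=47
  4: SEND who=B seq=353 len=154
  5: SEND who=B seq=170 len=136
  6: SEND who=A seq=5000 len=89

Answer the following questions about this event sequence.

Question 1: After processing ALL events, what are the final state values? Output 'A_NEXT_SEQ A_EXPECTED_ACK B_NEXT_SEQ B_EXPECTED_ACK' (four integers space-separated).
Answer: 5089 507 507 5089

Derivation:
After event 0: A_seq=5000 A_ack=132 B_seq=132 B_ack=5000
After event 1: A_seq=5000 A_ack=170 B_seq=170 B_ack=5000
After event 2: A_seq=5000 A_ack=170 B_seq=306 B_ack=5000
After event 3: A_seq=5000 A_ack=170 B_seq=353 B_ack=5000
After event 4: A_seq=5000 A_ack=170 B_seq=507 B_ack=5000
After event 5: A_seq=5000 A_ack=507 B_seq=507 B_ack=5000
After event 6: A_seq=5089 A_ack=507 B_seq=507 B_ack=5089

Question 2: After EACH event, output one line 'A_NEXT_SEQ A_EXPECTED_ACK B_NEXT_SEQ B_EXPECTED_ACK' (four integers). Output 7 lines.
5000 132 132 5000
5000 170 170 5000
5000 170 306 5000
5000 170 353 5000
5000 170 507 5000
5000 507 507 5000
5089 507 507 5089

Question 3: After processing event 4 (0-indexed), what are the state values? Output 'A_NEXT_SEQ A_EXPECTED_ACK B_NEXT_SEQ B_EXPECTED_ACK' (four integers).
After event 0: A_seq=5000 A_ack=132 B_seq=132 B_ack=5000
After event 1: A_seq=5000 A_ack=170 B_seq=170 B_ack=5000
After event 2: A_seq=5000 A_ack=170 B_seq=306 B_ack=5000
After event 3: A_seq=5000 A_ack=170 B_seq=353 B_ack=5000
After event 4: A_seq=5000 A_ack=170 B_seq=507 B_ack=5000

5000 170 507 5000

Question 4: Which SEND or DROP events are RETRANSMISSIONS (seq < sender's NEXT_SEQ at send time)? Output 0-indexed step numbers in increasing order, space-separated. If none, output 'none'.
Answer: 5

Derivation:
Step 0: SEND seq=0 -> fresh
Step 1: SEND seq=132 -> fresh
Step 2: DROP seq=170 -> fresh
Step 3: SEND seq=306 -> fresh
Step 4: SEND seq=353 -> fresh
Step 5: SEND seq=170 -> retransmit
Step 6: SEND seq=5000 -> fresh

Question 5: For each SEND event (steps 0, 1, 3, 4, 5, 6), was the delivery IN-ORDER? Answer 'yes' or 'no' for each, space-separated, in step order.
Answer: yes yes no no yes yes

Derivation:
Step 0: SEND seq=0 -> in-order
Step 1: SEND seq=132 -> in-order
Step 3: SEND seq=306 -> out-of-order
Step 4: SEND seq=353 -> out-of-order
Step 5: SEND seq=170 -> in-order
Step 6: SEND seq=5000 -> in-order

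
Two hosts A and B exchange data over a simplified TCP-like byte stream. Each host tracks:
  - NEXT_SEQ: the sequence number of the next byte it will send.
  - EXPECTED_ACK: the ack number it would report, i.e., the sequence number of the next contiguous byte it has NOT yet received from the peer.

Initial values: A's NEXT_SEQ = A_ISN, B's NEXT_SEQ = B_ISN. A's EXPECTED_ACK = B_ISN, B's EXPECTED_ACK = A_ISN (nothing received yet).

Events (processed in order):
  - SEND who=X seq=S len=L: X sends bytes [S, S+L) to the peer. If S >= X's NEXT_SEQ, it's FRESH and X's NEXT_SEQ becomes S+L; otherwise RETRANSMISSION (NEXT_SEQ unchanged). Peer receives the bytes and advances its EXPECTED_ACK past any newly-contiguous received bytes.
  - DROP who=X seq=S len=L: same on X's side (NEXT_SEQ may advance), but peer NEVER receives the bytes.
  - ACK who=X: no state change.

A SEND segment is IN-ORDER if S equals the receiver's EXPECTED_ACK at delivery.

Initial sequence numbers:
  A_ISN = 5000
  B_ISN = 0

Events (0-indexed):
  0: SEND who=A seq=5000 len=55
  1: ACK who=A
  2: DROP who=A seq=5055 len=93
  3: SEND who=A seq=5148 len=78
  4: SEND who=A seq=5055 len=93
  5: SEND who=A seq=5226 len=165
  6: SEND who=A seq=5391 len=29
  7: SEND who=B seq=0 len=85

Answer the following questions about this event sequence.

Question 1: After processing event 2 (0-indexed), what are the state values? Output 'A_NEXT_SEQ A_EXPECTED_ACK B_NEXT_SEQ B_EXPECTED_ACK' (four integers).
After event 0: A_seq=5055 A_ack=0 B_seq=0 B_ack=5055
After event 1: A_seq=5055 A_ack=0 B_seq=0 B_ack=5055
After event 2: A_seq=5148 A_ack=0 B_seq=0 B_ack=5055

5148 0 0 5055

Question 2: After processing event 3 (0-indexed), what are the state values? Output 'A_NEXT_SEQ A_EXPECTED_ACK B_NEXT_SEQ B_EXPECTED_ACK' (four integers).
After event 0: A_seq=5055 A_ack=0 B_seq=0 B_ack=5055
After event 1: A_seq=5055 A_ack=0 B_seq=0 B_ack=5055
After event 2: A_seq=5148 A_ack=0 B_seq=0 B_ack=5055
After event 3: A_seq=5226 A_ack=0 B_seq=0 B_ack=5055

5226 0 0 5055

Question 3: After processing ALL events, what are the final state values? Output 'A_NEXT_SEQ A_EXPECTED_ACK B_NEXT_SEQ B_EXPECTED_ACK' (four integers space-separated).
Answer: 5420 85 85 5420

Derivation:
After event 0: A_seq=5055 A_ack=0 B_seq=0 B_ack=5055
After event 1: A_seq=5055 A_ack=0 B_seq=0 B_ack=5055
After event 2: A_seq=5148 A_ack=0 B_seq=0 B_ack=5055
After event 3: A_seq=5226 A_ack=0 B_seq=0 B_ack=5055
After event 4: A_seq=5226 A_ack=0 B_seq=0 B_ack=5226
After event 5: A_seq=5391 A_ack=0 B_seq=0 B_ack=5391
After event 6: A_seq=5420 A_ack=0 B_seq=0 B_ack=5420
After event 7: A_seq=5420 A_ack=85 B_seq=85 B_ack=5420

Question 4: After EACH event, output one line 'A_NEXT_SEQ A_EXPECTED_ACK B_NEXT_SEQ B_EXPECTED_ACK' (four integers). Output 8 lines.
5055 0 0 5055
5055 0 0 5055
5148 0 0 5055
5226 0 0 5055
5226 0 0 5226
5391 0 0 5391
5420 0 0 5420
5420 85 85 5420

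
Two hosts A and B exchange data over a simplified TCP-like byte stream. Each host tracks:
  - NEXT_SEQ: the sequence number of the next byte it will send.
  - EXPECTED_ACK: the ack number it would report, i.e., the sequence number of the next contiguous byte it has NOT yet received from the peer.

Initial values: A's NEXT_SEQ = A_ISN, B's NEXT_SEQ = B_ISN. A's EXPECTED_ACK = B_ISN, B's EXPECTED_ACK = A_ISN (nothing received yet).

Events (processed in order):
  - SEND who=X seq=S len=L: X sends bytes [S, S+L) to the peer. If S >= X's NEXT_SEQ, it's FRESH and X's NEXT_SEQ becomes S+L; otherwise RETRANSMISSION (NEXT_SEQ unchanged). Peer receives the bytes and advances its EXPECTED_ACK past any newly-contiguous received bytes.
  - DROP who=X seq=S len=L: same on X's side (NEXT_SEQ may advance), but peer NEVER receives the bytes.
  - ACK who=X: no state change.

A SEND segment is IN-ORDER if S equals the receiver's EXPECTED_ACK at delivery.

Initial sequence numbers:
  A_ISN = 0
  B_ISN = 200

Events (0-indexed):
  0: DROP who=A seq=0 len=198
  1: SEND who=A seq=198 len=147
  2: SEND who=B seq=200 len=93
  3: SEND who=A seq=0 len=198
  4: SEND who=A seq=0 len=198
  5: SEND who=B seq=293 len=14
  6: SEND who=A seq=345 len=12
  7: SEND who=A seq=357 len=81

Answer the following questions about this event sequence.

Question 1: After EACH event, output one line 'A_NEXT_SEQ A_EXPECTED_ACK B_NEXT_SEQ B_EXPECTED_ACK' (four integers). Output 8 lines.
198 200 200 0
345 200 200 0
345 293 293 0
345 293 293 345
345 293 293 345
345 307 307 345
357 307 307 357
438 307 307 438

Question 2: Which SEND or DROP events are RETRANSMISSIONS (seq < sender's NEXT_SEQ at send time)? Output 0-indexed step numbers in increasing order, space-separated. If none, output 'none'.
Answer: 3 4

Derivation:
Step 0: DROP seq=0 -> fresh
Step 1: SEND seq=198 -> fresh
Step 2: SEND seq=200 -> fresh
Step 3: SEND seq=0 -> retransmit
Step 4: SEND seq=0 -> retransmit
Step 5: SEND seq=293 -> fresh
Step 6: SEND seq=345 -> fresh
Step 7: SEND seq=357 -> fresh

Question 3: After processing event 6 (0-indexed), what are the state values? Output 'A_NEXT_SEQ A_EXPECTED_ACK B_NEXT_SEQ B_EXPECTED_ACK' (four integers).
After event 0: A_seq=198 A_ack=200 B_seq=200 B_ack=0
After event 1: A_seq=345 A_ack=200 B_seq=200 B_ack=0
After event 2: A_seq=345 A_ack=293 B_seq=293 B_ack=0
After event 3: A_seq=345 A_ack=293 B_seq=293 B_ack=345
After event 4: A_seq=345 A_ack=293 B_seq=293 B_ack=345
After event 5: A_seq=345 A_ack=307 B_seq=307 B_ack=345
After event 6: A_seq=357 A_ack=307 B_seq=307 B_ack=357

357 307 307 357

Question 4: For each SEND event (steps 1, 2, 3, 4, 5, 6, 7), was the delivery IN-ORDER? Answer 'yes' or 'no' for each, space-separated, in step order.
Answer: no yes yes no yes yes yes

Derivation:
Step 1: SEND seq=198 -> out-of-order
Step 2: SEND seq=200 -> in-order
Step 3: SEND seq=0 -> in-order
Step 4: SEND seq=0 -> out-of-order
Step 5: SEND seq=293 -> in-order
Step 6: SEND seq=345 -> in-order
Step 7: SEND seq=357 -> in-order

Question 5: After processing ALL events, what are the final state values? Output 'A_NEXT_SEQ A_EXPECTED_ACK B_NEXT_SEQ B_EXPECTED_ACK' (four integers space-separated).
After event 0: A_seq=198 A_ack=200 B_seq=200 B_ack=0
After event 1: A_seq=345 A_ack=200 B_seq=200 B_ack=0
After event 2: A_seq=345 A_ack=293 B_seq=293 B_ack=0
After event 3: A_seq=345 A_ack=293 B_seq=293 B_ack=345
After event 4: A_seq=345 A_ack=293 B_seq=293 B_ack=345
After event 5: A_seq=345 A_ack=307 B_seq=307 B_ack=345
After event 6: A_seq=357 A_ack=307 B_seq=307 B_ack=357
After event 7: A_seq=438 A_ack=307 B_seq=307 B_ack=438

Answer: 438 307 307 438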